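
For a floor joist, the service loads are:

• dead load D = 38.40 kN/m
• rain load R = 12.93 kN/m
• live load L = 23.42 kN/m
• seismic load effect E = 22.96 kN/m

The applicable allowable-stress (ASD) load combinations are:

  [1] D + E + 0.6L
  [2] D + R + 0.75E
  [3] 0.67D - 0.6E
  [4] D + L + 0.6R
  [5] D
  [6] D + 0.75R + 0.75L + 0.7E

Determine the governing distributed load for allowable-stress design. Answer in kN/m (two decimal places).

81.73 kN/m

[1] 1.0(38.40) + 1.0(22.96) + 0.6(23.42) = 38.40 + 22.96 + 14.05 = 75.41
[2] 1.0(38.40) + 1.0(12.93) + 0.75(22.96) = 38.40 + 12.93 + 17.22 = 68.55
[3] 0.67(38.40) - 0.6(22.96) = 25.73 - 13.78 = 11.95
[4] 1.0(38.40) + 1.0(23.42) + 0.6(12.93) = 38.40 + 23.42 + 7.76 = 69.58
[5] 1.0(38.40) = 38.40
[6] 1.0(38.40) + 0.75(12.93) + 0.75(23.42) + 0.7(22.96) = 81.73
The controlling combination is 6, giving 81.73 kN/m.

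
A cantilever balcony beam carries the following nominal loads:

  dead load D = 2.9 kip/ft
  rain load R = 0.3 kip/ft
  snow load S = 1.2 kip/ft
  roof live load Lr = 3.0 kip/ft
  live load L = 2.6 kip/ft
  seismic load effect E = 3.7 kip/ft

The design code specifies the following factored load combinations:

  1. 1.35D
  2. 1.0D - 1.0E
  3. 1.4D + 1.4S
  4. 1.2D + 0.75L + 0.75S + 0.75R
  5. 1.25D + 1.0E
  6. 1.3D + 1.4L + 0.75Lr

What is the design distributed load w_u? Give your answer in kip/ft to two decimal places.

9.66 kip/ft

1. 1.35(2.9) = 3.92
2. 1.0(2.9) - 1.0(3.7) = 2.90 - 3.70 = -0.80
3. 1.4(2.9) + 1.4(1.2) = 4.06 + 1.68 = 5.74
4. 1.2(2.9) + 0.75(2.6) + 0.75(1.2) + 0.75(0.3) = 3.48 + 1.95 + 0.90 + 0.23 = 6.56
5. 1.25(2.9) + 1.0(3.7) = 3.63 + 3.70 = 7.33
6. 1.3(2.9) + 1.4(2.6) + 0.75(3.0) = 3.77 + 3.64 + 2.25 = 9.66
Combination 6 governs: w_u = 9.66 kip/ft.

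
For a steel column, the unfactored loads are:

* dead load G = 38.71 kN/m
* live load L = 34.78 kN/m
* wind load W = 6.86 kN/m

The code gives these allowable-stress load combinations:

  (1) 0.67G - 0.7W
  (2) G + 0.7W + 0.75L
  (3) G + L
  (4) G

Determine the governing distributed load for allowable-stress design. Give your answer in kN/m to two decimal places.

73.49 kN/m

(1) 0.67(38.71) - 0.7(6.86) = 21.13
(2) 1.0(38.71) + 0.7(6.86) + 0.75(34.78) = 69.60
(3) 1.0(38.71) + 1.0(34.78) = 73.49
(4) 1.0(38.71) = 38.71
Maximum is from combination 3.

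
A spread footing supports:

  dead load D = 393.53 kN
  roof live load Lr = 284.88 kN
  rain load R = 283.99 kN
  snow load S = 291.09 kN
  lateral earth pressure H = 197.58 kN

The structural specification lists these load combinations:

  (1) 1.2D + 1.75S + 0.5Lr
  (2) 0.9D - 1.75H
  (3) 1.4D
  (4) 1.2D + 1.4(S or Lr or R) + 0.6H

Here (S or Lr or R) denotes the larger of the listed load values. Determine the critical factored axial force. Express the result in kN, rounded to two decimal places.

(S or Lr or R) → S = 291.09 kN.
(1) 1.2(393.53) + 1.75(291.09) + 0.5(284.88) = 1124.08
(2) 0.9(393.53) - 1.75(197.58) = 354.18 - 345.77 = 8.41
(3) 1.4(393.53) = 550.94
(4) 1.2(393.53) + 1.4(291.09) + 0.6(197.58) = 998.31
The controlling combination is 1, giving 1124.08 kN.

1124.08 kN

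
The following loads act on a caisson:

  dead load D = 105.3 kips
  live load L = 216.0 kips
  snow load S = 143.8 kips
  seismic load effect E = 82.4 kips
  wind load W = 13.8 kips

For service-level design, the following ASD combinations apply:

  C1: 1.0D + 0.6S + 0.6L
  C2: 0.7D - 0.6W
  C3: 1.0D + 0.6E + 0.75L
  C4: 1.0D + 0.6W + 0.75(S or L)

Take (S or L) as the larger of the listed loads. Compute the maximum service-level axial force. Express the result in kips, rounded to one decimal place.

321.2 kips

(S or L) → L = 216.0 kips.
C1: 1.0(105.3) + 0.6(143.8) + 0.6(216.0) = 105.3 + 86.3 + 129.6 = 321.2
C2: 0.7(105.3) - 0.6(13.8) = 73.7 - 8.3 = 65.4
C3: 1.0(105.3) + 0.6(82.4) + 0.75(216.0) = 105.3 + 49.4 + 162.0 = 316.7
C4: 1.0(105.3) + 0.6(13.8) + 0.75(216.0) = 105.3 + 8.3 + 162.0 = 275.6
The controlling combination is 1, giving 321.2 kips.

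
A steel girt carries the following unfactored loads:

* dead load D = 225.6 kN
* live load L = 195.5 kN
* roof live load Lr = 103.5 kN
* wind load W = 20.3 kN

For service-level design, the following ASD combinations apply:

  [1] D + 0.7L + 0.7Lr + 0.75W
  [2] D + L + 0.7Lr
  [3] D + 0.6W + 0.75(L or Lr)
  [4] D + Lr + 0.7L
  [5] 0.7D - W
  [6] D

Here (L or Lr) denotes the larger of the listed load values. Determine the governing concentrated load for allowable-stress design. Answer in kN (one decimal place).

(L or Lr) → L = 195.5 kN.
[1] 1.0(225.6) + 0.7(195.5) + 0.7(103.5) + 0.75(20.3) = 450.1
[2] 1.0(225.6) + 1.0(195.5) + 0.7(103.5) = 493.6
[3] 1.0(225.6) + 0.6(20.3) + 0.75(195.5) = 384.4
[4] 1.0(225.6) + 1.0(103.5) + 0.7(195.5) = 466.0
[5] 0.7(225.6) - 1.0(20.3) = 137.6
[6] 1.0(225.6) = 225.6
Combination 2 governs: P = 493.6 kN.

493.6 kN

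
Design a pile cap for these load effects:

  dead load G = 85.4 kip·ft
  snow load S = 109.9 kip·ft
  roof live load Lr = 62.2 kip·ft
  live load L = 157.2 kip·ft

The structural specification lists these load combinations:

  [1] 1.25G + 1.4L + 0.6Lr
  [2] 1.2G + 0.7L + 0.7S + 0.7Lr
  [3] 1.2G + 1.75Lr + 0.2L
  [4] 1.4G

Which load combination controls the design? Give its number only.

[1] 1.25(85.4) + 1.4(157.2) + 0.6(62.2) = 364.15
[2] 1.2(85.4) + 0.7(157.2) + 0.7(109.9) + 0.7(62.2) = 332.99
[3] 1.2(85.4) + 1.75(62.2) + 0.2(157.2) = 242.77
[4] 1.4(85.4) = 119.56
The largest value is 364.15 kip·ft from combination 1.

Combination 1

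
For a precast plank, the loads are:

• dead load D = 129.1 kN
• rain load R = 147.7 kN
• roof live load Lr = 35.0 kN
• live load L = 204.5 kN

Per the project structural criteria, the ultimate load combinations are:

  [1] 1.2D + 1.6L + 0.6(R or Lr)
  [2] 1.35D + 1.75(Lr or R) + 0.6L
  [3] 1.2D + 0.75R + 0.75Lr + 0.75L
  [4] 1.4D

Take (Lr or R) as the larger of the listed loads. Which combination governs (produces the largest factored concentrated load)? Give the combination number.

(R or Lr) → R = 147.7 kN; (Lr or R) → R = 147.7 kN.
[1] 1.2(129.1) + 1.6(204.5) + 0.6(147.7) = 154.9 + 327.2 + 88.6 = 570.7
[2] 1.35(129.1) + 1.75(147.7) + 0.6(204.5) = 174.3 + 258.5 + 122.7 = 555.5
[3] 1.2(129.1) + 0.75(147.7) + 0.75(35.0) + 0.75(204.5) = 445.3
[4] 1.4(129.1) = 180.7
The largest value is 570.7 kN from combination 1.

Combination 1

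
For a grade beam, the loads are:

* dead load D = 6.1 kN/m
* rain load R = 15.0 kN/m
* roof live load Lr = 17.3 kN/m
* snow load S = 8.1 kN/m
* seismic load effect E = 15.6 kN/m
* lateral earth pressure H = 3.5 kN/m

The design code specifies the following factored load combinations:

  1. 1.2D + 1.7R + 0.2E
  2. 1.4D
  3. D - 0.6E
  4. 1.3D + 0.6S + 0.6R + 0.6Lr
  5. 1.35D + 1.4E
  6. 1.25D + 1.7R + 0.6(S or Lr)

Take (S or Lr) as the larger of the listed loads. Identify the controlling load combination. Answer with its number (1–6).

Combination 6

(S or Lr) → Lr = 17.3 kN/m.
1. 1.2(6.1) + 1.7(15.0) + 0.2(15.6) = 7.3 + 25.5 + 3.1 = 35.9
2. 1.4(6.1) = 8.5
3. 1.0(6.1) - 0.6(15.6) = 6.1 - 9.4 = -3.3
4. 1.3(6.1) + 0.6(8.1) + 0.6(15.0) + 0.6(17.3) = 7.9 + 4.9 + 9.0 + 10.4 = 32.2
5. 1.35(6.1) + 1.4(15.6) = 30.1
6. 1.25(6.1) + 1.7(15.0) + 0.6(17.3) = 7.6 + 25.5 + 10.4 = 43.5
The largest value is 43.5 kN/m from combination 6.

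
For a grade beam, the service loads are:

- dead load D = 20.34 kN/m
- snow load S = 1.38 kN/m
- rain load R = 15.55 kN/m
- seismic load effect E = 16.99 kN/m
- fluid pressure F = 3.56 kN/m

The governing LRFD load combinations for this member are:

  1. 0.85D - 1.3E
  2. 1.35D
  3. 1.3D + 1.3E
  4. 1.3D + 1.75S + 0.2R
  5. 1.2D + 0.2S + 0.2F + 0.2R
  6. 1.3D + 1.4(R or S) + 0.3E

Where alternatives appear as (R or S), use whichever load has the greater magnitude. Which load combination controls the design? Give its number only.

(R or S) → R = 15.55 kN/m.
1. 0.85(20.34) - 1.3(16.99) = 17.29 - 22.09 = -4.80
2. 1.35(20.34) = 27.46
3. 1.3(20.34) + 1.3(16.99) = 26.44 + 22.09 = 48.53
4. 1.3(20.34) + 1.75(1.38) + 0.2(15.55) = 26.44 + 2.42 + 3.11 = 31.97
5. 1.2(20.34) + 0.2(1.38) + 0.2(3.56) + 0.2(15.55) = 24.41 + 0.28 + 0.71 + 3.11 = 28.51
6. 1.3(20.34) + 1.4(15.55) + 0.3(16.99) = 26.44 + 21.77 + 5.10 = 53.31
The largest value is 53.31 kN/m from combination 6.

Combination 6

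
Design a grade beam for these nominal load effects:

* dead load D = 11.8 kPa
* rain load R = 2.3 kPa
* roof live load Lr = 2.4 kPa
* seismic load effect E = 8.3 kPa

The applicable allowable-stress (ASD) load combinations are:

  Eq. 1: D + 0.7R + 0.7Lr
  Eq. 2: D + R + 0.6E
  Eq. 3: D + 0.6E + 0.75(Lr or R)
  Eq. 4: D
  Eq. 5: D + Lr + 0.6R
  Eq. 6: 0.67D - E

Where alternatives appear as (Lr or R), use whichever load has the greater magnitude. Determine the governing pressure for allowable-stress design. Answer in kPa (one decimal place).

(Lr or R) → Lr = 2.4 kPa.
Eq. 1: 1.0(11.8) + 0.7(2.3) + 0.7(2.4) = 11.8 + 1.6 + 1.7 = 15.1
Eq. 2: 1.0(11.8) + 1.0(2.3) + 0.6(8.3) = 11.8 + 2.3 + 5.0 = 19.1
Eq. 3: 1.0(11.8) + 0.6(8.3) + 0.75(2.4) = 11.8 + 5.0 + 1.8 = 18.6
Eq. 4: 1.0(11.8) = 11.8
Eq. 5: 1.0(11.8) + 1.0(2.4) + 0.6(2.3) = 11.8 + 2.4 + 1.4 = 15.6
Eq. 6: 0.67(11.8) - 1.0(8.3) = 7.9 - 8.3 = -0.4
Maximum is from combination 2.

19.1 kPa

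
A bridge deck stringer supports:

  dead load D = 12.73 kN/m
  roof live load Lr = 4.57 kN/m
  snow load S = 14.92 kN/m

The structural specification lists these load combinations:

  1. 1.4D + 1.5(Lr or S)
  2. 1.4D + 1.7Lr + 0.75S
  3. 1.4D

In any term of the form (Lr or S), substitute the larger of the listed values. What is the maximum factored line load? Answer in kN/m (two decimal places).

40.20 kN/m

(Lr or S) → S = 14.92 kN/m.
1. 1.4(12.73) + 1.5(14.92) = 17.82 + 22.38 = 40.20
2. 1.4(12.73) + 1.7(4.57) + 0.75(14.92) = 17.82 + 7.77 + 11.19 = 36.78
3. 1.4(12.73) = 17.82
The controlling combination is 1, giving 40.20 kN/m.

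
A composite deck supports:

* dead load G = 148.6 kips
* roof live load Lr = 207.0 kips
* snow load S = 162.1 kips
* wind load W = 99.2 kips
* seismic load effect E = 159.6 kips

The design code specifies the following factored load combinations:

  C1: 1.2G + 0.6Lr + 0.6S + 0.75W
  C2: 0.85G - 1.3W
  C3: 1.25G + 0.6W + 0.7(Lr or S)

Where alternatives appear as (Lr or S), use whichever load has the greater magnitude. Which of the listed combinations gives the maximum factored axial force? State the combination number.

(Lr or S) → Lr = 207.0 kips.
C1: 1.2(148.6) + 0.6(207.0) + 0.6(162.1) + 0.75(99.2) = 474.2
C2: 0.85(148.6) - 1.3(99.2) = -2.7
C3: 1.25(148.6) + 0.6(99.2) + 0.7(207.0) = 390.2
The largest value is 474.2 kips from combination 1.

Combination 1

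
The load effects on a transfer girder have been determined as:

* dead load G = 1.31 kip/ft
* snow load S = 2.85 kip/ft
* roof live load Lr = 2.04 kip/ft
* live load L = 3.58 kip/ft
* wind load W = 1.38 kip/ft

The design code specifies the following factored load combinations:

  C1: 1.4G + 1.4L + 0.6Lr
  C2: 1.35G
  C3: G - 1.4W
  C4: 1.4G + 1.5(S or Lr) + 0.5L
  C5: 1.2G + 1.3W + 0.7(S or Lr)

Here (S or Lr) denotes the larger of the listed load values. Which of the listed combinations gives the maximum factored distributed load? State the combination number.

Combination 1

(S or Lr) → S = 2.85 kip/ft.
C1: 1.4(1.31) + 1.4(3.58) + 0.6(2.04) = 8.07
C2: 1.35(1.31) = 1.77
C3: 1.0(1.31) - 1.4(1.38) = 1.31 - 1.93 = -0.62
C4: 1.4(1.31) + 1.5(2.85) + 0.5(3.58) = 1.83 + 4.28 + 1.79 = 7.90
C5: 1.2(1.31) + 1.3(1.38) + 0.7(2.85) = 1.57 + 1.79 + 2.00 = 5.36
The largest value is 8.07 kip/ft from combination 1.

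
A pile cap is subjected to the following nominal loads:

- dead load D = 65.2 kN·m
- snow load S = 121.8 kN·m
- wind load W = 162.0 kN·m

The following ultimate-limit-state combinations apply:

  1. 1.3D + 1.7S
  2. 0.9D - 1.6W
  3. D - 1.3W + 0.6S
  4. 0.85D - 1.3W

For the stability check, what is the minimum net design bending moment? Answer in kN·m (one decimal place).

-200.5 kN·m

1. 1.3(65.2) + 1.7(121.8) = 291.8
2. 0.9(65.2) - 1.6(162.0) = 58.7 - 259.2 = -200.5
3. 1.0(65.2) - 1.3(162.0) + 0.6(121.8) = 65.2 - 210.6 + 73.1 = -72.3
4. 0.85(65.2) - 1.3(162.0) = 55.4 - 210.6 = -155.2
Combination 2 gives the minimum: -200.5 kN·m.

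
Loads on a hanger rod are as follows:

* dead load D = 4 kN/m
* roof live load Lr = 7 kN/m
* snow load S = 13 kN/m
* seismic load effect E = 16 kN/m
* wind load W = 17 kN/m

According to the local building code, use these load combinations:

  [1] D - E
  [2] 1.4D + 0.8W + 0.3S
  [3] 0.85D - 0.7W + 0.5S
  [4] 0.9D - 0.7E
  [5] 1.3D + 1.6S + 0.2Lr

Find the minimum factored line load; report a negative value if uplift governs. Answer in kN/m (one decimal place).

[1] 1.0(4) - 1.0(16) = 4.0 - 16.0 = -12.0
[2] 1.4(4) + 0.8(17) + 0.3(13) = 5.6 + 13.6 + 3.9 = 23.1
[3] 0.85(4) - 0.7(17) + 0.5(13) = 3.4 - 11.9 + 6.5 = -2.0
[4] 0.9(4) - 0.7(16) = 3.6 - 11.2 = -7.6
[5] 1.3(4) + 1.6(13) + 0.2(7) = 5.2 + 20.8 + 1.4 = 27.4
Combination 1 gives the minimum: -12.0 kN/m.

-12.0 kN/m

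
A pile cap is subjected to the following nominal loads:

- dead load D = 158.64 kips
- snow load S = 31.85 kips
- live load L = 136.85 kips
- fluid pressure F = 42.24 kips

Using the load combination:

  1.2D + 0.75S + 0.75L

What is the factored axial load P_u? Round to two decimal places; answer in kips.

1.2(158.64) + 0.75(31.85) + 0.75(136.85) = 316.89
P_u = 316.89 kips.

316.89 kips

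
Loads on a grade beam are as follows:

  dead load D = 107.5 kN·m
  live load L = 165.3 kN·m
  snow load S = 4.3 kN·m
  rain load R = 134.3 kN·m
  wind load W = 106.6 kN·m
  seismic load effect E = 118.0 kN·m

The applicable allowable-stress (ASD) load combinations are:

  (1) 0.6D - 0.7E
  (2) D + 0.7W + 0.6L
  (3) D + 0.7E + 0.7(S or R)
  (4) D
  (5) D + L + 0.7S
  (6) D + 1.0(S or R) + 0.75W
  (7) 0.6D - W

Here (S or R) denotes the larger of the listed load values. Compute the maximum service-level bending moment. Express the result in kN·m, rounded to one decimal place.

321.8 kN·m

(S or R) → R = 134.3 kN·m.
(1) 0.6(107.5) - 0.7(118.0) = -18.1
(2) 1.0(107.5) + 0.7(106.6) + 0.6(165.3) = 281.3
(3) 1.0(107.5) + 0.7(118.0) + 0.7(134.3) = 284.1
(4) 1.0(107.5) = 107.5
(5) 1.0(107.5) + 1.0(165.3) + 0.7(4.3) = 275.8
(6) 1.0(107.5) + 1.0(134.3) + 0.75(106.6) = 321.8
(7) 0.6(107.5) - 1.0(106.6) = -42.1
Maximum is from combination 6.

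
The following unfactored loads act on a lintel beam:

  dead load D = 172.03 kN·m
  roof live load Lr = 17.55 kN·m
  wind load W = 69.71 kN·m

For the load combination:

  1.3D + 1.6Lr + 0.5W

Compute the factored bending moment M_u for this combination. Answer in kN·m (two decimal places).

1.3(172.03) + 1.6(17.55) + 0.5(69.71) = 286.57
M_u = 286.57 kN·m.

286.57 kN·m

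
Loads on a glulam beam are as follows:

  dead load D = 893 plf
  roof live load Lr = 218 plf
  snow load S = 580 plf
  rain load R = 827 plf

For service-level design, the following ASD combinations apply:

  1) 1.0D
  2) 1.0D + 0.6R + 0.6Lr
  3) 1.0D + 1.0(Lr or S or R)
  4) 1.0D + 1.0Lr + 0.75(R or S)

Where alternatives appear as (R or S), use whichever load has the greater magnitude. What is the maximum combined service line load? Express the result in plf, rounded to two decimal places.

(Lr or S or R) → R = 827 plf; (R or S) → R = 827 plf.
1) 1.0(893) = 893.00
2) 1.0(893) + 0.6(827) + 0.6(218) = 1520.00
3) 1.0(893) + 1.0(827) = 1720.00
4) 1.0(893) + 1.0(218) + 0.75(827) = 1731.25
Combination 4 governs: w = 1731.25 plf.

1731.25 plf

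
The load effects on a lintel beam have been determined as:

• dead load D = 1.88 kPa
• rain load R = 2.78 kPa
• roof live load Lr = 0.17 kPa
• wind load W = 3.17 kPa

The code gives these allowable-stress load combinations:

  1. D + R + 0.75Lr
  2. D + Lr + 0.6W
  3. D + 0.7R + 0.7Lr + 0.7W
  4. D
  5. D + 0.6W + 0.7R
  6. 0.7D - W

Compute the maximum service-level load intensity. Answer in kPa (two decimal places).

6.16 kPa

1. 1.0(1.88) + 1.0(2.78) + 0.75(0.17) = 1.88 + 2.78 + 0.13 = 4.79
2. 1.0(1.88) + 1.0(0.17) + 0.6(3.17) = 1.88 + 0.17 + 1.90 = 3.95
3. 1.0(1.88) + 0.7(2.78) + 0.7(0.17) + 0.7(3.17) = 6.16
4. 1.0(1.88) = 1.88
5. 1.0(1.88) + 0.6(3.17) + 0.7(2.78) = 1.88 + 1.90 + 1.95 = 5.73
6. 0.7(1.88) - 1.0(3.17) = 1.32 - 3.17 = -1.85
Maximum is from combination 3.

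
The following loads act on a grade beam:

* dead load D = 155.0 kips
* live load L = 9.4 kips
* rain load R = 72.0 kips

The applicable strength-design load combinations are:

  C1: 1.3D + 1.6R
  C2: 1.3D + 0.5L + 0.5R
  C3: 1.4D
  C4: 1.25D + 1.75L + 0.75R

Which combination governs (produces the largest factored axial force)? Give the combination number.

C1: 1.3(155.0) + 1.6(72.0) = 201.5 + 115.2 = 316.7
C2: 1.3(155.0) + 0.5(9.4) + 0.5(72.0) = 201.5 + 4.7 + 36.0 = 242.2
C3: 1.4(155.0) = 217.0
C4: 1.25(155.0) + 1.75(9.4) + 0.75(72.0) = 264.2
The largest value is 316.7 kips from combination 1.

Combination 1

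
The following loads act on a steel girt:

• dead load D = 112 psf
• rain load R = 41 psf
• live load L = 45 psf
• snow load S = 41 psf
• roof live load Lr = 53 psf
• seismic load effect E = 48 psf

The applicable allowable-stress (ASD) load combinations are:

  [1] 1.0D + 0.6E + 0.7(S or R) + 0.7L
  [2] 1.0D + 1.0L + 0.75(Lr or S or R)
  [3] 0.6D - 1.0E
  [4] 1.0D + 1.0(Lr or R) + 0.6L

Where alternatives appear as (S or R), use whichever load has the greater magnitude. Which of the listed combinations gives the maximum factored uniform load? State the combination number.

(S or R) → S = 41 psf; (Lr or S or R) → Lr = 53 psf; (Lr or R) → Lr = 53 psf.
[1] 1.0(112) + 0.6(48) + 0.7(41) + 0.7(45) = 112.00 + 28.80 + 28.70 + 31.50 = 201.00
[2] 1.0(112) + 1.0(45) + 0.75(53) = 112.00 + 45.00 + 39.75 = 196.75
[3] 0.6(112) - 1.0(48) = 67.20 - 48.00 = 19.20
[4] 1.0(112) + 1.0(53) + 0.6(45) = 112.00 + 53.00 + 27.00 = 192.00
The largest value is 201.00 psf from combination 1.

Combination 1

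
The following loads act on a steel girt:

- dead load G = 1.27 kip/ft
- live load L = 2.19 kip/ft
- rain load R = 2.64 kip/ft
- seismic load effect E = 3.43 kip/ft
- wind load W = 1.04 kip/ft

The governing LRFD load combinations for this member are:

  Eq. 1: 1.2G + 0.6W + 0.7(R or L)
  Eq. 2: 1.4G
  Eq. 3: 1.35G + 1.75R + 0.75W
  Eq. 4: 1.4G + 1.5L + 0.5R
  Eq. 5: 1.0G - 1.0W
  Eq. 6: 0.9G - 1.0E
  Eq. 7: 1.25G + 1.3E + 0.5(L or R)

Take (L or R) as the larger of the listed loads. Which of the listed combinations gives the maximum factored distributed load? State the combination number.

(R or L) → R = 2.64 kip/ft; (L or R) → R = 2.64 kip/ft.
Eq. 1: 1.2(1.27) + 0.6(1.04) + 0.7(2.64) = 4.00
Eq. 2: 1.4(1.27) = 1.78
Eq. 3: 1.35(1.27) + 1.75(2.64) + 0.75(1.04) = 1.71 + 4.62 + 0.78 = 7.11
Eq. 4: 1.4(1.27) + 1.5(2.19) + 0.5(2.64) = 6.38
Eq. 5: 1.0(1.27) - 1.0(1.04) = 1.27 - 1.04 = 0.23
Eq. 6: 0.9(1.27) - 1.0(3.43) = 1.14 - 3.43 = -2.29
Eq. 7: 1.25(1.27) + 1.3(3.43) + 0.5(2.64) = 1.59 + 4.46 + 1.32 = 7.37
The largest value is 7.37 kip/ft from combination 7.

Combination 7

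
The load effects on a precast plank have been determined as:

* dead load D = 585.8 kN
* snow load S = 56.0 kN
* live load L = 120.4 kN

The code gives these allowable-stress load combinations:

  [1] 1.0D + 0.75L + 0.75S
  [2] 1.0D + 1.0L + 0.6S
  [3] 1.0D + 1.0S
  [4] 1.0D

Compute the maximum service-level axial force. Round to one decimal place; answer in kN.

[1] 1.0(585.8) + 0.75(120.4) + 0.75(56.0) = 585.8 + 90.3 + 42.0 = 718.1
[2] 1.0(585.8) + 1.0(120.4) + 0.6(56.0) = 585.8 + 120.4 + 33.6 = 739.8
[3] 1.0(585.8) + 1.0(56.0) = 585.8 + 56.0 = 641.8
[4] 1.0(585.8) = 585.8
Combination 2 governs: N = 739.8 kN.

739.8 kN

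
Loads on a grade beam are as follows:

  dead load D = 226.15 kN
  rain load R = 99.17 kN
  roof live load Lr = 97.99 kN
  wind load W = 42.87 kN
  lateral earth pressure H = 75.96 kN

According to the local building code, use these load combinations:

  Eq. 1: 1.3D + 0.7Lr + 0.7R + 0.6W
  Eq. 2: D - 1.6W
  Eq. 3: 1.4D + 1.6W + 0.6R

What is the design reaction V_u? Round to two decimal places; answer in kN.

457.73 kN

Eq. 1: 1.3(226.15) + 0.7(97.99) + 0.7(99.17) + 0.6(42.87) = 294.00 + 68.59 + 69.42 + 25.72 = 457.73
Eq. 2: 1.0(226.15) - 1.6(42.87) = 226.15 - 68.59 = 157.56
Eq. 3: 1.4(226.15) + 1.6(42.87) + 0.6(99.17) = 316.61 + 68.59 + 59.50 = 444.70
Combination 1 governs: V_u = 457.73 kN.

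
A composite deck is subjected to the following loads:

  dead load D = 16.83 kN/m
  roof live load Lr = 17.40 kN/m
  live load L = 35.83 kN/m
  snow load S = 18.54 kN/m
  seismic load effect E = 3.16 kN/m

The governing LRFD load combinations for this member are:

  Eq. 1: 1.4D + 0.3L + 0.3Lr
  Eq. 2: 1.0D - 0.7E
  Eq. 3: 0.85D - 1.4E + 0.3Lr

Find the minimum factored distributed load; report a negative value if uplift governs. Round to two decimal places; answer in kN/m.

14.62 kN/m

Eq. 1: 1.4(16.83) + 0.3(35.83) + 0.3(17.40) = 23.56 + 10.75 + 5.22 = 39.53
Eq. 2: 1.0(16.83) - 0.7(3.16) = 16.83 - 2.21 = 14.62
Eq. 3: 0.85(16.83) - 1.4(3.16) + 0.3(17.40) = 15.10
Combination 2 gives the minimum: 14.62 kN/m.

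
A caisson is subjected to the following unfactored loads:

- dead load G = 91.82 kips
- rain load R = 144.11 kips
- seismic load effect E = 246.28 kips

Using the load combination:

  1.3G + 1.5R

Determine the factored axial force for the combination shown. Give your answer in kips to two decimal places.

335.53 kips

1.3(91.82) + 1.5(144.11) = 335.53
P_u = 335.53 kips.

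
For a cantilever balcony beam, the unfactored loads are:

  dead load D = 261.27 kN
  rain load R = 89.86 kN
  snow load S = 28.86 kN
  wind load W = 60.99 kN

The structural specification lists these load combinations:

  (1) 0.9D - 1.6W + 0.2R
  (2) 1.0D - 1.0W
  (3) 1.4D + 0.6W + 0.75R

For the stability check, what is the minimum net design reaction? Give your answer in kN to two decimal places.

155.53 kN

(1) 0.9(261.27) - 1.6(60.99) + 0.2(89.86) = 235.14 - 97.58 + 17.97 = 155.53
(2) 1.0(261.27) - 1.0(60.99) = 261.27 - 60.99 = 200.28
(3) 1.4(261.27) + 0.6(60.99) + 0.75(89.86) = 365.78 + 36.59 + 67.40 = 469.77
Combination 1 gives the minimum: 155.53 kN.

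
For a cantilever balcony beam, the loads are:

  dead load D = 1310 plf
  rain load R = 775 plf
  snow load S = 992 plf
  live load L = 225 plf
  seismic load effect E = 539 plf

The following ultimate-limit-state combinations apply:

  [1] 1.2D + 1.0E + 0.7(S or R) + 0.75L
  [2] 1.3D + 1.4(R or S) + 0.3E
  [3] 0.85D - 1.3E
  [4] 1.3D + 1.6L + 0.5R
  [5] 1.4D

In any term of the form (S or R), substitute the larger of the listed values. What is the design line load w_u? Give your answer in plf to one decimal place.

(S or R) → S = 992 plf; (R or S) → S = 992 plf.
[1] 1.2(1310) + 1.0(539) + 0.7(992) + 0.75(225) = 1572.0 + 539.0 + 694.4 + 168.8 = 2974.2
[2] 1.3(1310) + 1.4(992) + 0.3(539) = 1703.0 + 1388.8 + 161.7 = 3253.5
[3] 0.85(1310) - 1.3(539) = 1113.5 - 700.7 = 412.8
[4] 1.3(1310) + 1.6(225) + 0.5(775) = 1703.0 + 360.0 + 387.5 = 2450.5
[5] 1.4(1310) = 1834.0
Combination 2 governs: w_u = 3253.5 plf.

3253.5 plf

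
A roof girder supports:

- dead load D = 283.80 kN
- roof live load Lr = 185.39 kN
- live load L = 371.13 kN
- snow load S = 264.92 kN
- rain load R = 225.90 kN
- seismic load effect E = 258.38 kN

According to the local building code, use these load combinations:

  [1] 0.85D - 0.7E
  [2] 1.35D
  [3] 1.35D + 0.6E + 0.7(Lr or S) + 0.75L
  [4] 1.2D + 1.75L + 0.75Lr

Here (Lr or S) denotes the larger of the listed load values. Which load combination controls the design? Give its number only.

Combination 4

(Lr or S) → S = 264.92 kN.
[1] 0.85(283.80) - 0.7(258.38) = 241.23 - 180.87 = 60.36
[2] 1.35(283.80) = 383.13
[3] 1.35(283.80) + 0.6(258.38) + 0.7(264.92) + 0.75(371.13) = 383.13 + 155.03 + 185.44 + 278.35 = 1001.95
[4] 1.2(283.80) + 1.75(371.13) + 0.75(185.39) = 340.56 + 649.48 + 139.04 = 1129.08
The largest value is 1129.08 kN from combination 4.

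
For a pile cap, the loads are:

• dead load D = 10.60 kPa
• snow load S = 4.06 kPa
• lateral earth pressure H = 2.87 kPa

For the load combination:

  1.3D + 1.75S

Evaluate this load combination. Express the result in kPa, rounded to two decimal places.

1.3(10.60) + 1.75(4.06) = 13.78 + 7.11 = 20.89
p_u = 20.89 kPa.

20.89 kPa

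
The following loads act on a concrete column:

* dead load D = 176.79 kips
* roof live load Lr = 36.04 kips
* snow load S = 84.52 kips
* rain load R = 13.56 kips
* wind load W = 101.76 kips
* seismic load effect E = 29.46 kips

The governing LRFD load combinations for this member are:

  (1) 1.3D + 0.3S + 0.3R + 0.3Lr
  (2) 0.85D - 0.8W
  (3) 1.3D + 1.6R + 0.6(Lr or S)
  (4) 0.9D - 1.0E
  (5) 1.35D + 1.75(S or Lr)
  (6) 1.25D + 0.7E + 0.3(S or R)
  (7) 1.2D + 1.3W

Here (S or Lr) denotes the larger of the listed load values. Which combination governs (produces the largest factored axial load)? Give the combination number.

Combination 5

(Lr or S) → S = 84.52 kips; (S or Lr) → S = 84.52 kips; (S or R) → S = 84.52 kips.
(1) 1.3(176.79) + 0.3(84.52) + 0.3(13.56) + 0.3(36.04) = 270.06
(2) 0.85(176.79) - 0.8(101.76) = 150.27 - 81.41 = 68.86
(3) 1.3(176.79) + 1.6(13.56) + 0.6(84.52) = 229.83 + 21.70 + 50.71 = 302.24
(4) 0.9(176.79) - 1.0(29.46) = 159.11 - 29.46 = 129.65
(5) 1.35(176.79) + 1.75(84.52) = 238.67 + 147.91 = 386.58
(6) 1.25(176.79) + 0.7(29.46) + 0.3(84.52) = 220.99 + 20.62 + 25.36 = 266.97
(7) 1.2(176.79) + 1.3(101.76) = 212.15 + 132.29 = 344.44
The largest value is 386.58 kips from combination 5.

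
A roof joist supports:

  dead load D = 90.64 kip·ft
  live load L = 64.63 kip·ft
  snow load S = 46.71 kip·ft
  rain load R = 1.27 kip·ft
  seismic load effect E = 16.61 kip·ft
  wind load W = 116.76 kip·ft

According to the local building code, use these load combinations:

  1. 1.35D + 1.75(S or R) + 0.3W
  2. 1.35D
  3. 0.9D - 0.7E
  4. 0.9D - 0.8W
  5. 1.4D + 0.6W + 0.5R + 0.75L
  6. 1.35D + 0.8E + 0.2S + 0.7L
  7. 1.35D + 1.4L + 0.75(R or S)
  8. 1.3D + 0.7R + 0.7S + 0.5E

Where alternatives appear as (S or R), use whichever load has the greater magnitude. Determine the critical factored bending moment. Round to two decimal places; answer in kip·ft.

247.88 kip·ft

(S or R) → S = 46.71 kip·ft; (R or S) → S = 46.71 kip·ft.
1. 1.35(90.64) + 1.75(46.71) + 0.3(116.76) = 122.36 + 81.74 + 35.03 = 239.13
2. 1.35(90.64) = 122.36
3. 0.9(90.64) - 0.7(16.61) = 81.58 - 11.63 = 69.95
4. 0.9(90.64) - 0.8(116.76) = 81.58 - 93.41 = -11.83
5. 1.4(90.64) + 0.6(116.76) + 0.5(1.27) + 0.75(64.63) = 246.06
6. 1.35(90.64) + 0.8(16.61) + 0.2(46.71) + 0.7(64.63) = 190.24
7. 1.35(90.64) + 1.4(64.63) + 0.75(46.71) = 247.88
8. 1.3(90.64) + 0.7(1.27) + 0.7(46.71) + 0.5(16.61) = 159.72
Combination 7 governs: M_u = 247.88 kip·ft.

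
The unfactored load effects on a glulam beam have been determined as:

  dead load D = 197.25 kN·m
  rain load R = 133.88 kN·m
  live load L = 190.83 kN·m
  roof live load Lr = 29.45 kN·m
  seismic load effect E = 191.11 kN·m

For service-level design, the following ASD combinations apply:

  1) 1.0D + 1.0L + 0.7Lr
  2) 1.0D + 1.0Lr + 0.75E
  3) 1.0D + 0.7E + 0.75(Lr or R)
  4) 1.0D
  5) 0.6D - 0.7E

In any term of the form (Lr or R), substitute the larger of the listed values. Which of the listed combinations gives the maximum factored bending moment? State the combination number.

Combination 3

(Lr or R) → R = 133.88 kN·m.
1) 1.0(197.25) + 1.0(190.83) + 0.7(29.45) = 197.25 + 190.83 + 20.62 = 408.70
2) 1.0(197.25) + 1.0(29.45) + 0.75(191.11) = 197.25 + 29.45 + 143.33 = 370.03
3) 1.0(197.25) + 0.7(191.11) + 0.75(133.88) = 197.25 + 133.78 + 100.41 = 431.44
4) 1.0(197.25) = 197.25
5) 0.6(197.25) - 0.7(191.11) = 118.35 - 133.78 = -15.43
The largest value is 431.44 kN·m from combination 3.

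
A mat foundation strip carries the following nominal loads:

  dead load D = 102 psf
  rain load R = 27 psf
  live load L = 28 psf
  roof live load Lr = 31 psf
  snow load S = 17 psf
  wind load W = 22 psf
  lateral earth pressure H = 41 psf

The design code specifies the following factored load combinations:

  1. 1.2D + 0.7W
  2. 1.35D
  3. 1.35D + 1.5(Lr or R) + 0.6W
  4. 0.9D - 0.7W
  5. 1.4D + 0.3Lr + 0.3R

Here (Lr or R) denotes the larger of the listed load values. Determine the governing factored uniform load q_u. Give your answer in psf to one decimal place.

(Lr or R) → Lr = 31 psf.
1. 1.2(102) + 0.7(22) = 137.8
2. 1.35(102) = 137.7
3. 1.35(102) + 1.5(31) + 0.6(22) = 197.4
4. 0.9(102) - 0.7(22) = 76.4
5. 1.4(102) + 0.3(31) + 0.3(27) = 160.2
The controlling combination is 3, giving 197.4 psf.

197.4 psf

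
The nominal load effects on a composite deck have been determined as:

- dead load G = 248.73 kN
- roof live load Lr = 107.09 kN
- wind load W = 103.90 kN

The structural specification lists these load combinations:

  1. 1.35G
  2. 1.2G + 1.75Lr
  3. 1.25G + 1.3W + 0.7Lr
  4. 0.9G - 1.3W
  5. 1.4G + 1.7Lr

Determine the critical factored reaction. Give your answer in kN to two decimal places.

530.28 kN

1. 1.35(248.73) = 335.79
2. 1.2(248.73) + 1.75(107.09) = 485.88
3. 1.25(248.73) + 1.3(103.90) + 0.7(107.09) = 520.95
4. 0.9(248.73) - 1.3(103.90) = 223.86 - 135.07 = 88.79
5. 1.4(248.73) + 1.7(107.09) = 530.28
Maximum is from combination 5.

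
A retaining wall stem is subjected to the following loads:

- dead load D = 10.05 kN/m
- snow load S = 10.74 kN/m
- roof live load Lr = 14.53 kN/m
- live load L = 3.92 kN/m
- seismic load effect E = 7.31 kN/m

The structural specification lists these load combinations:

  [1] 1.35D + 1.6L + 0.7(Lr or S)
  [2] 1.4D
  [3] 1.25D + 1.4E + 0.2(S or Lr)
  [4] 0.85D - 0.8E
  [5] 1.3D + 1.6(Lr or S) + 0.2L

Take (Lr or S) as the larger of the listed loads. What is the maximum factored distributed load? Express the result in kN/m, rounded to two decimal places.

37.10 kN/m

(Lr or S) → Lr = 14.53 kN/m; (S or Lr) → Lr = 14.53 kN/m.
[1] 1.35(10.05) + 1.6(3.92) + 0.7(14.53) = 13.57 + 6.27 + 10.17 = 30.01
[2] 1.4(10.05) = 14.07
[3] 1.25(10.05) + 1.4(7.31) + 0.2(14.53) = 12.56 + 10.23 + 2.91 = 25.70
[4] 0.85(10.05) - 0.8(7.31) = 8.54 - 5.85 = 2.69
[5] 1.3(10.05) + 1.6(14.53) + 0.2(3.92) = 13.07 + 23.25 + 0.78 = 37.10
The controlling combination is 5, giving 37.10 kN/m.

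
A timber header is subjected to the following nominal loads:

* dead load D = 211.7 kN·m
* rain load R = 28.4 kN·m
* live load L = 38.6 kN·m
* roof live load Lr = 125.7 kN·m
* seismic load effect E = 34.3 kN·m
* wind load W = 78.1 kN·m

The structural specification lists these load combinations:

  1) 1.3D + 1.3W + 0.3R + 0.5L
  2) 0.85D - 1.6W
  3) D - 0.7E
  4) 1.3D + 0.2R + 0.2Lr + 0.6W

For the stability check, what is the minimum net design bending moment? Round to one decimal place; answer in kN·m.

1) 1.3(211.7) + 1.3(78.1) + 0.3(28.4) + 0.5(38.6) = 404.6
2) 0.85(211.7) - 1.6(78.1) = 55.0
3) 1.0(211.7) - 0.7(34.3) = 187.7
4) 1.3(211.7) + 0.2(28.4) + 0.2(125.7) + 0.6(78.1) = 352.9
Combination 2 gives the minimum: 55.0 kN·m.

55.0 kN·m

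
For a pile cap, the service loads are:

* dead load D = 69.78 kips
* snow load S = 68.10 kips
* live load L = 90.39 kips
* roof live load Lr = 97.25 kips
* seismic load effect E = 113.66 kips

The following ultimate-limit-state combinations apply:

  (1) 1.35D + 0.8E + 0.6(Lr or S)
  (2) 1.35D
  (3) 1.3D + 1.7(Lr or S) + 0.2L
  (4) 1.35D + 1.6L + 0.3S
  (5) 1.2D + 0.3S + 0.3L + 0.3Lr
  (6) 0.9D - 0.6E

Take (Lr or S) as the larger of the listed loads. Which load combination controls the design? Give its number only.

Combination 3

(Lr or S) → Lr = 97.25 kips.
(1) 1.35(69.78) + 0.8(113.66) + 0.6(97.25) = 94.20 + 90.93 + 58.35 = 243.48
(2) 1.35(69.78) = 94.20
(3) 1.3(69.78) + 1.7(97.25) + 0.2(90.39) = 90.71 + 165.33 + 18.08 = 274.12
(4) 1.35(69.78) + 1.6(90.39) + 0.3(68.10) = 259.26
(5) 1.2(69.78) + 0.3(68.10) + 0.3(90.39) + 0.3(97.25) = 160.46
(6) 0.9(69.78) - 0.6(113.66) = -5.39
The largest value is 274.12 kips from combination 3.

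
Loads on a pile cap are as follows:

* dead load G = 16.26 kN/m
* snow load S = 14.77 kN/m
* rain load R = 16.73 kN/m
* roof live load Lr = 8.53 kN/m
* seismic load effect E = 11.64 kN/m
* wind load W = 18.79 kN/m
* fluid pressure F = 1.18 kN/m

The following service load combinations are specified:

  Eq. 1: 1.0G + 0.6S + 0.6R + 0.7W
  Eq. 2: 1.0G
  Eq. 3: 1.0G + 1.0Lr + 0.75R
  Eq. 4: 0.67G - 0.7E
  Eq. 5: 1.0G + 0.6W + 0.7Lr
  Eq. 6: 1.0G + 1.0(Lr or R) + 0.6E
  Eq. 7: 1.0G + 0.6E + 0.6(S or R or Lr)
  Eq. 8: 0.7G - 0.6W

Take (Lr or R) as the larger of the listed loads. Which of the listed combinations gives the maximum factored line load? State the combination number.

(Lr or R) → R = 16.73 kN/m; (S or R or Lr) → R = 16.73 kN/m.
Eq. 1: 1.0(16.26) + 0.6(14.77) + 0.6(16.73) + 0.7(18.79) = 16.26 + 8.86 + 10.04 + 13.15 = 48.31
Eq. 2: 1.0(16.26) = 16.26
Eq. 3: 1.0(16.26) + 1.0(8.53) + 0.75(16.73) = 16.26 + 8.53 + 12.55 = 37.34
Eq. 4: 0.67(16.26) - 0.7(11.64) = 2.75
Eq. 5: 1.0(16.26) + 0.6(18.79) + 0.7(8.53) = 33.51
Eq. 6: 1.0(16.26) + 1.0(16.73) + 0.6(11.64) = 16.26 + 16.73 + 6.98 = 39.97
Eq. 7: 1.0(16.26) + 0.6(11.64) + 0.6(16.73) = 16.26 + 6.98 + 10.04 = 33.28
Eq. 8: 0.7(16.26) - 0.6(18.79) = 11.38 - 11.27 = 0.11
The largest value is 48.31 kN/m from combination 1.

Combination 1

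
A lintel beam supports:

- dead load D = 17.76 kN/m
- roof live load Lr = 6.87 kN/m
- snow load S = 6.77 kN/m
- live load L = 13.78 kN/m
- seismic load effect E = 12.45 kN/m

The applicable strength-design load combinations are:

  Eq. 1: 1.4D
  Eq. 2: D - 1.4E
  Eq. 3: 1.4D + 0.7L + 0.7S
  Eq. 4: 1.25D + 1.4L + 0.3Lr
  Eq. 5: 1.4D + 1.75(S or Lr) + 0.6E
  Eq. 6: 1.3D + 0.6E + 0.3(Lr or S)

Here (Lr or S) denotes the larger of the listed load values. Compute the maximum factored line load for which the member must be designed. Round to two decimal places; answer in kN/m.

(S or Lr) → Lr = 6.87 kN/m; (Lr or S) → Lr = 6.87 kN/m.
Eq. 1: 1.4(17.76) = 24.86
Eq. 2: 1.0(17.76) - 1.4(12.45) = 17.76 - 17.43 = 0.33
Eq. 3: 1.4(17.76) + 0.7(13.78) + 0.7(6.77) = 24.86 + 9.65 + 4.74 = 39.25
Eq. 4: 1.25(17.76) + 1.4(13.78) + 0.3(6.87) = 22.20 + 19.29 + 2.06 = 43.55
Eq. 5: 1.4(17.76) + 1.75(6.87) + 0.6(12.45) = 44.36
Eq. 6: 1.3(17.76) + 0.6(12.45) + 0.3(6.87) = 23.09 + 7.47 + 2.06 = 32.62
Maximum is from combination 5.

44.36 kN/m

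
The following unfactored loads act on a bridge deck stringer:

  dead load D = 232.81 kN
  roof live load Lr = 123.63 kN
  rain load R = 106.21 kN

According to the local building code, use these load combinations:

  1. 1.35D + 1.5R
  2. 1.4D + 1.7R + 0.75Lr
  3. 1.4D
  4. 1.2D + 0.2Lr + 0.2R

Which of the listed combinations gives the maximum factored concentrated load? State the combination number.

Combination 2

1. 1.35(232.81) + 1.5(106.21) = 473.61
2. 1.4(232.81) + 1.7(106.21) + 0.75(123.63) = 599.21
3. 1.4(232.81) = 325.93
4. 1.2(232.81) + 0.2(123.63) + 0.2(106.21) = 325.34
The largest value is 599.21 kN from combination 2.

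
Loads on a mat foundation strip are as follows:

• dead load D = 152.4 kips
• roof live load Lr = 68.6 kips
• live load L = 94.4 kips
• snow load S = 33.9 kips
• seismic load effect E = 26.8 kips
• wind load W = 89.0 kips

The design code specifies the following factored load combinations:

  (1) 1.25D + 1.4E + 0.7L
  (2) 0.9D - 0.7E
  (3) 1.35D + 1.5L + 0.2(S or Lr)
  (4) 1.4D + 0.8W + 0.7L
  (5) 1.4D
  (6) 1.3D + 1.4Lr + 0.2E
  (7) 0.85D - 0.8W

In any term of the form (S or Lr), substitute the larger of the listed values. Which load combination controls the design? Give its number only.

Combination 3

(S or Lr) → Lr = 68.6 kips.
(1) 1.25(152.4) + 1.4(26.8) + 0.7(94.4) = 190.50 + 37.52 + 66.08 = 294.10
(2) 0.9(152.4) - 0.7(26.8) = 137.16 - 18.76 = 118.40
(3) 1.35(152.4) + 1.5(94.4) + 0.2(68.6) = 205.74 + 141.60 + 13.72 = 361.06
(4) 1.4(152.4) + 0.8(89.0) + 0.7(94.4) = 213.36 + 71.20 + 66.08 = 350.64
(5) 1.4(152.4) = 213.36
(6) 1.3(152.4) + 1.4(68.6) + 0.2(26.8) = 198.12 + 96.04 + 5.36 = 299.52
(7) 0.85(152.4) - 0.8(89.0) = 129.54 - 71.20 = 58.34
The largest value is 361.06 kips from combination 3.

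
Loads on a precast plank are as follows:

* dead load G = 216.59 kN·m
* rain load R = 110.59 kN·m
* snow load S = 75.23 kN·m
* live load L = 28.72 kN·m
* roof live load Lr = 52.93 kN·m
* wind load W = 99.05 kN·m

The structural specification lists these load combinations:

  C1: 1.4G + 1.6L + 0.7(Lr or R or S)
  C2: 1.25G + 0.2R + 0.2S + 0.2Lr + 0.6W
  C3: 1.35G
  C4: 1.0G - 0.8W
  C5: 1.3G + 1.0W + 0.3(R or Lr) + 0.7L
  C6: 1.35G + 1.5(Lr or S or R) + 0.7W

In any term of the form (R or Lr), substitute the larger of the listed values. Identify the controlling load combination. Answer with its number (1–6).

Combination 6

(Lr or R or S) → R = 110.59 kN·m; (R or Lr) → R = 110.59 kN·m; (Lr or S or R) → R = 110.59 kN·m.
C1: 1.4(216.59) + 1.6(28.72) + 0.7(110.59) = 303.23 + 45.95 + 77.41 = 426.59
C2: 1.25(216.59) + 0.2(110.59) + 0.2(75.23) + 0.2(52.93) + 0.6(99.05) = 377.92
C3: 1.35(216.59) = 292.40
C4: 1.0(216.59) - 0.8(99.05) = 216.59 - 79.24 = 137.35
C5: 1.3(216.59) + 1.0(99.05) + 0.3(110.59) + 0.7(28.72) = 281.57 + 99.05 + 33.18 + 20.10 = 433.90
C6: 1.35(216.59) + 1.5(110.59) + 0.7(99.05) = 527.62
The largest value is 527.62 kN·m from combination 6.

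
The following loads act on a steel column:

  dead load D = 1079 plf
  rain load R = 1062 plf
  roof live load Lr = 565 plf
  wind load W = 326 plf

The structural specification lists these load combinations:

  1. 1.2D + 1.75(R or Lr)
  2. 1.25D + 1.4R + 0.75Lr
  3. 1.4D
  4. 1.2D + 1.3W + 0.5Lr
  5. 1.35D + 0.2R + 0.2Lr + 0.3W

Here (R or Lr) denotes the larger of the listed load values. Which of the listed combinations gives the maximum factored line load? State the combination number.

Combination 2

(R or Lr) → R = 1062 plf.
1. 1.2(1079) + 1.75(1062) = 1294.80 + 1858.50 = 3153.30
2. 1.25(1079) + 1.4(1062) + 0.75(565) = 1348.75 + 1486.80 + 423.75 = 3259.30
3. 1.4(1079) = 1510.60
4. 1.2(1079) + 1.3(326) + 0.5(565) = 1294.80 + 423.80 + 282.50 = 2001.10
5. 1.35(1079) + 0.2(1062) + 0.2(565) + 0.3(326) = 1456.65 + 212.40 + 113.00 + 97.80 = 1879.85
The largest value is 3259.30 plf from combination 2.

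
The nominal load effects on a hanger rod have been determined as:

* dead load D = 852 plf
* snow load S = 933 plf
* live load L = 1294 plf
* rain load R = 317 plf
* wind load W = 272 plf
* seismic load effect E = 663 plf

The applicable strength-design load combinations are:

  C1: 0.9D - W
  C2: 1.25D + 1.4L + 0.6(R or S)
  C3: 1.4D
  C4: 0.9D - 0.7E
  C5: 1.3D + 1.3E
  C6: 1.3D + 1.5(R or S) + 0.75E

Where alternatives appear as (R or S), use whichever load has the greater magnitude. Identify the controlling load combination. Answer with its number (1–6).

Combination 2

(R or S) → S = 933 plf.
C1: 0.9(852) - 1.0(272) = 766.80 - 272.00 = 494.80
C2: 1.25(852) + 1.4(1294) + 0.6(933) = 1065.00 + 1811.60 + 559.80 = 3436.40
C3: 1.4(852) = 1192.80
C4: 0.9(852) - 0.7(663) = 766.80 - 464.10 = 302.70
C5: 1.3(852) + 1.3(663) = 1107.60 + 861.90 = 1969.50
C6: 1.3(852) + 1.5(933) + 0.75(663) = 1107.60 + 1399.50 + 497.25 = 3004.35
The largest value is 3436.40 plf from combination 2.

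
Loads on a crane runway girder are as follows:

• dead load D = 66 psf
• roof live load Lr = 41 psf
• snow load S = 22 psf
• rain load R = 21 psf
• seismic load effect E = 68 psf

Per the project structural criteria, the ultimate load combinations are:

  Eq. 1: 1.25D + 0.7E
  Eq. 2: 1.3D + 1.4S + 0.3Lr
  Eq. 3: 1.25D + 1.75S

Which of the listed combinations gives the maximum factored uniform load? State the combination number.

Eq. 1: 1.25(66) + 0.7(68) = 82.5 + 47.6 = 130.1
Eq. 2: 1.3(66) + 1.4(22) + 0.3(41) = 85.8 + 30.8 + 12.3 = 128.9
Eq. 3: 1.25(66) + 1.75(22) = 82.5 + 38.5 = 121.0
The largest value is 130.1 psf from combination 1.

Combination 1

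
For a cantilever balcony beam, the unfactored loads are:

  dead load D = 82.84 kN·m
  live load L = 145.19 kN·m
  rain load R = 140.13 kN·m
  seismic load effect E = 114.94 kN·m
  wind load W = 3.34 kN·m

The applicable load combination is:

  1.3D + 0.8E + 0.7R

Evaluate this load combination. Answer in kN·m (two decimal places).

1.3(82.84) + 0.8(114.94) + 0.7(140.13) = 297.74
M_u = 297.74 kN·m.

297.74 kN·m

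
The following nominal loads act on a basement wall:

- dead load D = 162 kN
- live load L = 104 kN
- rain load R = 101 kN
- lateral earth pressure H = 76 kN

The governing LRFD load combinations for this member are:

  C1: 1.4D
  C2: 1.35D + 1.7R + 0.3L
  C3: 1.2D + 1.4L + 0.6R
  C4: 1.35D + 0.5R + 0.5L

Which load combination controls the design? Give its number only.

C1: 1.4(162) = 226.80
C2: 1.35(162) + 1.7(101) + 0.3(104) = 421.60
C3: 1.2(162) + 1.4(104) + 0.6(101) = 400.60
C4: 1.35(162) + 0.5(101) + 0.5(104) = 321.20
The largest value is 421.60 kN from combination 2.

Combination 2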